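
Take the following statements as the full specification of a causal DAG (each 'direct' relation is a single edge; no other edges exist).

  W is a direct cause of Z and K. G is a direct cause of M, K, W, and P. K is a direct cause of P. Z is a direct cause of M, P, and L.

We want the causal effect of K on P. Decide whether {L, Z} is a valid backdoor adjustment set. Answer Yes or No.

No

Backdoor paths from K to P (paths whose first edge points into K):
  P1: K <- G -> W -> Z -> P
  P2: K <- G -> M <- Z -> P
  P3: K <- G -> P
  P4: K <- W <- G -> M <- Z -> P
  P5: K <- W <- G -> P
  P6: K <- W -> Z -> M <- G -> P
  P7: K <- W -> Z -> P
Condition 1 (no descendant of K in the set): holds — descendants of K are {P}; none are in {L, Z}.
Condition 2 (every backdoor path blocked by {L, Z}):
  P1: blocked at chain node Z ∈ conditioning set.
  P2: blocked at collider M (neither it nor any descendant is in the conditioning set).
  P3: open — no interior node is in the conditioning set.
  P4: blocked at collider M (neither it nor any descendant is in the conditioning set).
  P5: open — no interior node is in the conditioning set.
  P6: blocked at chain node Z ∈ conditioning set.
  P7: blocked at chain node Z ∈ conditioning set.
{L, Z} does not satisfy the backdoor criterion.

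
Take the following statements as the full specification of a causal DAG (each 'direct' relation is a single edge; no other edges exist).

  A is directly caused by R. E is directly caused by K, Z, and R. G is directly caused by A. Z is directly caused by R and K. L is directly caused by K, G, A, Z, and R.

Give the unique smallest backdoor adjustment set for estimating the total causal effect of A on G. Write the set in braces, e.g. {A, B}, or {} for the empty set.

{}

Variables eligible for adjustment (non-descendants of A, excluding A and G): {E, K, R, Z}.
Backdoor paths from A to G:
  P1: A <- R -> Z <- K -> L <- G
  P2: A <- R -> Z -> L <- G
  P3: A <- R -> Z -> E <- K -> L <- G
  P4: A <- R -> L <- G
  P5: A <- R -> E <- K -> Z -> L <- G
  P6: A <- R -> E <- K -> L <- G
  P7: A <- R -> E <- Z <- K -> L <- G
  P8: A <- R -> E <- Z -> L <- G
Each backdoor path contains an unconditioned collider, so every path is already blocked with the empty conditioning set:
  P1: blocked at collider Z (neither it nor any descendant is in the conditioning set).
  P2: blocked at collider L (neither it nor any descendant is in the conditioning set).
  P3: blocked at collider E (neither it nor any descendant is in the conditioning set).
  P4: blocked at collider L (neither it nor any descendant is in the conditioning set).
  P5: blocked at collider E (neither it nor any descendant is in the conditioning set).
  P6: blocked at collider E (neither it nor any descendant is in the conditioning set).
  P7: blocked at collider E (neither it nor any descendant is in the conditioning set).
  P8: blocked at collider E (neither it nor any descendant is in the conditioning set).
The empty set is therefore the unique smallest valid set.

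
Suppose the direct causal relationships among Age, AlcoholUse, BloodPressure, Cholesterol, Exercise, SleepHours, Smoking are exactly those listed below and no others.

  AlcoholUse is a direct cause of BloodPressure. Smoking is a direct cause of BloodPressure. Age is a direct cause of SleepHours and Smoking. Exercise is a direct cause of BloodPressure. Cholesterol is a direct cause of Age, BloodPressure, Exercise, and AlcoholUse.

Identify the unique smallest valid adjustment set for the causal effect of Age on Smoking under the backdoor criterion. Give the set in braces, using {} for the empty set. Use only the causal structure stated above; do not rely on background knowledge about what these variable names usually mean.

Variables eligible for adjustment (non-descendants of Age, excluding Age and Smoking): {AlcoholUse, Cholesterol, Exercise}.
Backdoor paths from Age to Smoking:
  P1: Age <- Cholesterol -> Exercise -> BloodPressure <- Smoking
  P2: Age <- Cholesterol -> AlcoholUse -> BloodPressure <- Smoking
  P3: Age <- Cholesterol -> BloodPressure <- Smoking
Each backdoor path contains an unconditioned collider, so every path is already blocked with the empty conditioning set:
  P1: blocked at collider BloodPressure (neither it nor any descendant is in the conditioning set).
  P2: blocked at collider BloodPressure (neither it nor any descendant is in the conditioning set).
  P3: blocked at collider BloodPressure (neither it nor any descendant is in the conditioning set).
The empty set is therefore the unique smallest valid set.

{}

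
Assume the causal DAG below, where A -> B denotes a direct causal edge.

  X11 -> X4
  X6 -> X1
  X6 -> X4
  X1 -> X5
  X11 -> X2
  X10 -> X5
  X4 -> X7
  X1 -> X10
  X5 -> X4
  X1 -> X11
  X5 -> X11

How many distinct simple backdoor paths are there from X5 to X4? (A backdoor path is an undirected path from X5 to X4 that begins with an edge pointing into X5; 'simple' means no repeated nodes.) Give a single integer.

A backdoor path from X5 to X4 is any simple undirected path whose first edge points into X5 (i.e. leaves X5 via a parent).
Parents of X5: {X1, X10}.
Enumerating:
  P1: X5 <- X1 <- X6 -> X4
  P2: X5 <- X1 -> X11 -> X4
  P3: X5 <- X10 <- X1 <- X6 -> X4
  P4: X5 <- X10 <- X1 -> X11 -> X4
That exhausts the simple backdoor paths. Count: 4.

4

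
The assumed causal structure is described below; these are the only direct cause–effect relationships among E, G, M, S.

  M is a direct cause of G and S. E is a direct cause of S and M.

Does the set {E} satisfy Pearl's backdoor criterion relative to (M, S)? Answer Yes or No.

Yes

Backdoor paths from M to S (paths whose first edge points into M):
  P1: M <- E -> S
Condition 1 (no descendant of M in the set): holds — descendants of M are {G, S}; none are in {E}.
Condition 2 (every backdoor path blocked by {E}):
  P1: blocked at fork node E ∈ conditioning set.
{E} satisfies the backdoor criterion.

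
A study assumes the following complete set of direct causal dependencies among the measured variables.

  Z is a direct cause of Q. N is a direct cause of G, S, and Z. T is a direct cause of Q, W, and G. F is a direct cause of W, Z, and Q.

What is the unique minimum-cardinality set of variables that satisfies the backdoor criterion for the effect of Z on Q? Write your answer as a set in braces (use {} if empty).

{F}

Variables eligible for adjustment (non-descendants of Z, excluding Z and Q): {F, G, N, S, T, W}.
Backdoor paths from Z to Q:
  P1: Z <- N -> G <- T -> Q
  P2: Z <- N -> G <- T -> W <- F -> Q
  P3: Z <- F -> Q
  P4: Z <- F -> W <- T -> Q
The empty set is not sufficient: P3 (Z <- F -> Q) has no collider blocking it and no conditioned non-collider, so it is open.
Try {F}:
  P1: blocked at collider G (neither it nor any descendant is in the conditioning set).
  P2: blocked at collider G (neither it nor any descendant is in the conditioning set).
  P3: blocked at fork node F ∈ conditioning set.
  P4: blocked at fork node F ∈ conditioning set.
{F} contains no descendant of Z and blocks every backdoor path.
No other singleton works — e.g. {N} leaves P3 open — so {F} is the unique smallest valid adjustment set.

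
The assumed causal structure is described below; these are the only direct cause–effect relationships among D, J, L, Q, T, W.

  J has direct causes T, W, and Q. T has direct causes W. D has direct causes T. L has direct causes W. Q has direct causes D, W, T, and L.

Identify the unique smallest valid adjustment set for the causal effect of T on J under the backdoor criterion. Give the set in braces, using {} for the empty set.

{W}

Variables eligible for adjustment (non-descendants of T, excluding T and J): {L, W}.
Backdoor paths from T to J:
  P1: T <- W -> L -> Q -> J
  P2: T <- W -> Q -> J
  P3: T <- W -> J
The empty set is not sufficient: P1 (T <- W -> L -> Q -> J) has no collider blocking it and no conditioned non-collider, so it is open.
Try {W}:
  P1: blocked at fork node W ∈ conditioning set.
  P2: blocked at fork node W ∈ conditioning set.
  P3: blocked at fork node W ∈ conditioning set.
{W} contains no descendant of T and blocks every backdoor path.
No other singleton works — e.g. {L} leaves P2 open — so {W} is the unique smallest valid adjustment set.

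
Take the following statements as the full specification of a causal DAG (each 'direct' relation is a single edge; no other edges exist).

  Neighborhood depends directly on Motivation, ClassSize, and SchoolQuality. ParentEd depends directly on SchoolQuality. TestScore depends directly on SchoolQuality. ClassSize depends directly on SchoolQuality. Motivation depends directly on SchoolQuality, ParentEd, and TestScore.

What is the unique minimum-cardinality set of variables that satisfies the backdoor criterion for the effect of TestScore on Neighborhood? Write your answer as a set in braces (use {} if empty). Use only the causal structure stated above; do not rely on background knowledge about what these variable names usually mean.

Variables eligible for adjustment (non-descendants of TestScore, excluding TestScore and Neighborhood): {ClassSize, ParentEd, SchoolQuality}.
Backdoor paths from TestScore to Neighborhood:
  P1: TestScore <- SchoolQuality -> ParentEd -> Motivation -> Neighborhood
  P2: TestScore <- SchoolQuality -> ClassSize -> Neighborhood
  P3: TestScore <- SchoolQuality -> Motivation -> Neighborhood
  P4: TestScore <- SchoolQuality -> Neighborhood
The empty set is not sufficient: P1 (TestScore <- SchoolQuality -> ParentEd -> Motivation -> Neighborhood) has no collider blocking it and no conditioned non-collider, so it is open.
Try {SchoolQuality}:
  P1: blocked at fork node SchoolQuality ∈ conditioning set.
  P2: blocked at fork node SchoolQuality ∈ conditioning set.
  P3: blocked at fork node SchoolQuality ∈ conditioning set.
  P4: blocked at fork node SchoolQuality ∈ conditioning set.
{SchoolQuality} contains no descendant of TestScore and blocks every backdoor path.
No other singleton works — e.g. {ParentEd} leaves P2 open — so {SchoolQuality} is the unique smallest valid adjustment set.

{SchoolQuality}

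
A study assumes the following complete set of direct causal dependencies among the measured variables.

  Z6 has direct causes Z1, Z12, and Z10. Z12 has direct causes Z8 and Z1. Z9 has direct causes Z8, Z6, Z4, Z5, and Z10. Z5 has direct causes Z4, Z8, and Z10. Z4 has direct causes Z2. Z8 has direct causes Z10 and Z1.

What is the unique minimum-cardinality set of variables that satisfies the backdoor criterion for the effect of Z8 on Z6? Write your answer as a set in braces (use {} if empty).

Variables eligible for adjustment (non-descendants of Z8, excluding Z8 and Z6): {Z1, Z10, Z2, Z4}.
Backdoor paths from Z8 to Z6:
  P1: Z8 <- Z1 -> Z12 -> Z6
  P2: Z8 <- Z1 -> Z6
  P3: Z8 <- Z10 -> Z6
  P4: Z8 <- Z10 -> Z5 <- Z4 -> Z9 <- Z6
  P5: Z8 <- Z10 -> Z5 -> Z9 <- Z6
  P6: Z8 <- Z10 -> Z9 <- Z6
The empty set is not sufficient: P1 (Z8 <- Z1 -> Z12 -> Z6) has no collider blocking it and no conditioned non-collider, so it is open.
Try {Z1, Z10}:
  P1: blocked at fork node Z1 ∈ conditioning set.
  P2: blocked at fork node Z1 ∈ conditioning set.
  P3: blocked at fork node Z10 ∈ conditioning set.
  P4: blocked at fork node Z10 ∈ conditioning set.
  P5: blocked at fork node Z10 ∈ conditioning set.
  P6: blocked at fork node Z10 ∈ conditioning set.
{Z1, Z10} contains no descendant of Z8 and blocks every backdoor path.
Every element of {Z1, Z10} is needed (dropping Z1 leaves P1 open; dropping Z10 leaves P3 open), so no proper subset is valid.
Among all size-2 subsets of the eligible variables, only {Z1, Z10} blocks every backdoor path, so it is the unique smallest valid adjustment set.

{Z1, Z10}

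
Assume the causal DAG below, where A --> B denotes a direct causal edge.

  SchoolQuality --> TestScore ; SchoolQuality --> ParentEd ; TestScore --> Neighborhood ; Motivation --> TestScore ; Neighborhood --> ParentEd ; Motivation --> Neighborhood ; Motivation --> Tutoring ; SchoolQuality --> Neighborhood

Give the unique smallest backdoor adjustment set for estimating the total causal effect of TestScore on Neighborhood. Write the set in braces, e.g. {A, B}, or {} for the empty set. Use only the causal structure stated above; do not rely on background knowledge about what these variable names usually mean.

Variables eligible for adjustment (non-descendants of TestScore, excluding TestScore and Neighborhood): {Motivation, SchoolQuality, Tutoring}.
Backdoor paths from TestScore to Neighborhood:
  P1: TestScore <- SchoolQuality -> Neighborhood
  P2: TestScore <- SchoolQuality -> ParentEd <- Neighborhood
  P3: TestScore <- Motivation -> Neighborhood
The empty set is not sufficient: P1 (TestScore <- SchoolQuality -> Neighborhood) has no collider blocking it and no conditioned non-collider, so it is open.
Try {Motivation, SchoolQuality}:
  P1: blocked at fork node SchoolQuality ∈ conditioning set.
  P2: blocked at fork node SchoolQuality ∈ conditioning set.
  P3: blocked at fork node Motivation ∈ conditioning set.
{Motivation, SchoolQuality} contains no descendant of TestScore and blocks every backdoor path.
Every element of {Motivation, SchoolQuality} is needed (dropping Motivation leaves P3 open; dropping SchoolQuality leaves P1 open), so no proper subset is valid.
Among all size-2 subsets of the eligible variables, only {Motivation, SchoolQuality} blocks every backdoor path, so it is the unique smallest valid adjustment set.

{Motivation, SchoolQuality}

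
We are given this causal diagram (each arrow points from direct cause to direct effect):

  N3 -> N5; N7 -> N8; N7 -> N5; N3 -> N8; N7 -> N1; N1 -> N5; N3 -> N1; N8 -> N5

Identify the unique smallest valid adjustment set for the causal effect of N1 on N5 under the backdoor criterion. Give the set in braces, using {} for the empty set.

Variables eligible for adjustment (non-descendants of N1, excluding N1 and N5): {N3, N7, N8}.
Backdoor paths from N1 to N5:
  P1: N1 <- N3 -> N8 <- N7 -> N5
  P2: N1 <- N3 -> N8 -> N5
  P3: N1 <- N3 -> N5
  P4: N1 <- N7 -> N8 <- N3 -> N5
  P5: N1 <- N7 -> N8 -> N5
  P6: N1 <- N7 -> N5
The empty set is not sufficient: P2 (N1 <- N3 -> N8 -> N5) has no collider blocking it and no conditioned non-collider, so it is open.
Try {N3, N7}:
  P1: blocked at fork node N3 ∈ conditioning set.
  P2: blocked at fork node N3 ∈ conditioning set.
  P3: blocked at fork node N3 ∈ conditioning set.
  P4: blocked at fork node N7 ∈ conditioning set.
  P5: blocked at fork node N7 ∈ conditioning set.
  P6: blocked at fork node N7 ∈ conditioning set.
{N3, N7} contains no descendant of N1 and blocks every backdoor path.
Every element of {N3, N7} is needed (dropping N3 leaves P2 open; dropping N7 leaves P5 open), so no proper subset is valid.
Among all size-2 subsets of the eligible variables, only {N3, N7} blocks every backdoor path, so it is the unique smallest valid adjustment set.

{N3, N7}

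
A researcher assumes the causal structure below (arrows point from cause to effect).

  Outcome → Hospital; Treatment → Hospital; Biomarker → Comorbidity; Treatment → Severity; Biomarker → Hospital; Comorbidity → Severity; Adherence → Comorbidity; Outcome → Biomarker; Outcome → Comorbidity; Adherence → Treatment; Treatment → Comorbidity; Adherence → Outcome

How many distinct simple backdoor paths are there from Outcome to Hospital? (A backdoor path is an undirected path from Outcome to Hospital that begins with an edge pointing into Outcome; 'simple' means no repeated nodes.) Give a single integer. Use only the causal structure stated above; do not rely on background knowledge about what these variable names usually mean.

A backdoor path from Outcome to Hospital is any simple undirected path whose first edge points into Outcome (i.e. leaves Outcome via a parent).
Parents of Outcome: {Adherence}.
Enumerating:
  P1: Outcome <- Adherence -> Treatment -> Comorbidity <- Biomarker -> Hospital
  P2: Outcome <- Adherence -> Treatment -> Severity <- Comorbidity <- Biomarker -> Hospital
  P3: Outcome <- Adherence -> Treatment -> Hospital
  P4: Outcome <- Adherence -> Comorbidity <- Treatment -> Hospital
  P5: Outcome <- Adherence -> Comorbidity <- Biomarker -> Hospital
  P6: Outcome <- Adherence -> Comorbidity -> Severity <- Treatment -> Hospital
That exhausts the simple backdoor paths. Count: 6.

6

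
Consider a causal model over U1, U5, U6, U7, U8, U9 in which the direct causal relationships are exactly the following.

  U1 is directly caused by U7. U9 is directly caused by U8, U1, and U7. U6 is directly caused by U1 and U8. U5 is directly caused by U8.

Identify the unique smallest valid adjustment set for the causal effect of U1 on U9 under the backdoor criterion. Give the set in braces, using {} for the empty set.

Variables eligible for adjustment (non-descendants of U1, excluding U1 and U9): {U5, U7, U8}.
Backdoor paths from U1 to U9:
  P1: U1 <- U7 -> U9
The empty set is not sufficient: P1 (U1 <- U7 -> U9) has no collider blocking it and no conditioned non-collider, so it is open.
Try {U7}:
  P1: blocked at fork node U7 ∈ conditioning set.
{U7} contains no descendant of U1 and blocks every backdoor path.
No other singleton works — e.g. {U8} leaves P1 open — so {U7} is the unique smallest valid adjustment set.

{U7}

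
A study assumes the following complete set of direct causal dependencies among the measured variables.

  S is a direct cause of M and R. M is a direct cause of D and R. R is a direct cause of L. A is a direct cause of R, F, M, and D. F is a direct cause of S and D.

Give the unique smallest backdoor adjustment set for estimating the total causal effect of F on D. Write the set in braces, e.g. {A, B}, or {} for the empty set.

Variables eligible for adjustment (non-descendants of F, excluding F and D): {A}.
Backdoor paths from F to D:
  P1: F <- A -> M -> D
  P2: F <- A -> R <- S -> M -> D
  P3: F <- A -> R <- M -> D
  P4: F <- A -> D
The empty set is not sufficient: P1 (F <- A -> M -> D) has no collider blocking it and no conditioned non-collider, so it is open.
Try {A}:
  P1: blocked at fork node A ∈ conditioning set.
  P2: blocked at fork node A ∈ conditioning set.
  P3: blocked at fork node A ∈ conditioning set.
  P4: blocked at fork node A ∈ conditioning set.
{A} contains no descendant of F and blocks every backdoor path.
{A} is the unique smallest valid adjustment set.

{A}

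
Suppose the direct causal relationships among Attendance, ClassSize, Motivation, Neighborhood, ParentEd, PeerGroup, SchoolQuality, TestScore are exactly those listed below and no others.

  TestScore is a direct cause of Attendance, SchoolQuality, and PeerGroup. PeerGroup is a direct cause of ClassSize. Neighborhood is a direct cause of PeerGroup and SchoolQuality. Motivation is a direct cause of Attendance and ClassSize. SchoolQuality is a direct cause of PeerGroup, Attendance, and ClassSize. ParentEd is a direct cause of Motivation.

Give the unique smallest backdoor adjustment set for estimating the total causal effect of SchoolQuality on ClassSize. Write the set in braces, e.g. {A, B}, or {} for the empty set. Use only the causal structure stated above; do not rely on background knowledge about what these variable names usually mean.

Variables eligible for adjustment (non-descendants of SchoolQuality, excluding SchoolQuality and ClassSize): {Motivation, Neighborhood, ParentEd, TestScore}.
Backdoor paths from SchoolQuality to ClassSize:
  P1: SchoolQuality <- Neighborhood -> PeerGroup <- TestScore -> Attendance <- Motivation -> ClassSize
  P2: SchoolQuality <- Neighborhood -> PeerGroup -> ClassSize
  P3: SchoolQuality <- TestScore -> Attendance <- Motivation -> ClassSize
  P4: SchoolQuality <- TestScore -> PeerGroup -> ClassSize
The empty set is not sufficient: P2 (SchoolQuality <- Neighborhood -> PeerGroup -> ClassSize) has no collider blocking it and no conditioned non-collider, so it is open.
Try {Neighborhood, TestScore}:
  P1: blocked at fork node Neighborhood ∈ conditioning set.
  P2: blocked at fork node Neighborhood ∈ conditioning set.
  P3: blocked at fork node TestScore ∈ conditioning set.
  P4: blocked at fork node TestScore ∈ conditioning set.
{Neighborhood, TestScore} contains no descendant of SchoolQuality and blocks every backdoor path.
Every element of {Neighborhood, TestScore} is needed (dropping Neighborhood leaves P2 open; dropping TestScore leaves P4 open), so no proper subset is valid.
Among all size-2 subsets of the eligible variables, only {Neighborhood, TestScore} blocks every backdoor path, so it is the unique smallest valid adjustment set.

{Neighborhood, TestScore}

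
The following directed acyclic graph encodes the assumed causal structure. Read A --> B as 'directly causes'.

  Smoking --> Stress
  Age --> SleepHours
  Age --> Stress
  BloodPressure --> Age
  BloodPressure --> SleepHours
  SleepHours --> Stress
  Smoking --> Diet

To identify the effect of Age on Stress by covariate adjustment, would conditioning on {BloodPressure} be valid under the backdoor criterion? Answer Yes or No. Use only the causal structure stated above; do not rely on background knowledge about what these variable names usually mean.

Yes

Backdoor paths from Age to Stress (paths whose first edge points into Age):
  P1: Age <- BloodPressure -> SleepHours -> Stress
Condition 1 (no descendant of Age in the set): holds — descendants of Age are {SleepHours, Stress}; none are in {BloodPressure}.
Condition 2 (every backdoor path blocked by {BloodPressure}):
  P1: blocked at fork node BloodPressure ∈ conditioning set.
{BloodPressure} satisfies the backdoor criterion.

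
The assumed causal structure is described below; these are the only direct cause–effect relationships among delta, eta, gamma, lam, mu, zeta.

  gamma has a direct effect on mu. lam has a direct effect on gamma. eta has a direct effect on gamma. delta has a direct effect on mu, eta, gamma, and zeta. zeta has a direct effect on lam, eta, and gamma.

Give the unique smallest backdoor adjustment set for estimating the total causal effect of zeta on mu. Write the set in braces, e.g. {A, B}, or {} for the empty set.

Variables eligible for adjustment (non-descendants of zeta, excluding zeta and mu): {delta}.
Backdoor paths from zeta to mu:
  P1: zeta <- delta -> eta -> gamma -> mu
  P2: zeta <- delta -> gamma -> mu
  P3: zeta <- delta -> mu
The empty set is not sufficient: P1 (zeta <- delta -> eta -> gamma -> mu) has no collider blocking it and no conditioned non-collider, so it is open.
Try {delta}:
  P1: blocked at fork node delta ∈ conditioning set.
  P2: blocked at fork node delta ∈ conditioning set.
  P3: blocked at fork node delta ∈ conditioning set.
{delta} contains no descendant of zeta and blocks every backdoor path.
{delta} is the unique smallest valid adjustment set.

{delta}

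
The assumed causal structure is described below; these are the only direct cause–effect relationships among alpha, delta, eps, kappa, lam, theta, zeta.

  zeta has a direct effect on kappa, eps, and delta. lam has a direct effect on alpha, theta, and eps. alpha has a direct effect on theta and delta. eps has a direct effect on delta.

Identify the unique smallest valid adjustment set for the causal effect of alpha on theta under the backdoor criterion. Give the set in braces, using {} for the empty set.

{lam}

Variables eligible for adjustment (non-descendants of alpha, excluding alpha and theta): {eps, kappa, lam, zeta}.
Backdoor paths from alpha to theta:
  P1: alpha <- lam -> theta
The empty set is not sufficient: P1 (alpha <- lam -> theta) has no collider blocking it and no conditioned non-collider, so it is open.
Try {lam}:
  P1: blocked at fork node lam ∈ conditioning set.
{lam} contains no descendant of alpha and blocks every backdoor path.
No other singleton works — e.g. {zeta} leaves P1 open — so {lam} is the unique smallest valid adjustment set.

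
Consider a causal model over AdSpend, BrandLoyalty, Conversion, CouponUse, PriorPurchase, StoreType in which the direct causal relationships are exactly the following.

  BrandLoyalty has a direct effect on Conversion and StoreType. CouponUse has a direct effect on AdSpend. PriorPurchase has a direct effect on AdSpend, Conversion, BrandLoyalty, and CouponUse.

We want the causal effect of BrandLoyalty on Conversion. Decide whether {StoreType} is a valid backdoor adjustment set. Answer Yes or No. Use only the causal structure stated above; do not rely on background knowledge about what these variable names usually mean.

Backdoor paths from BrandLoyalty to Conversion (paths whose first edge points into BrandLoyalty):
  P1: BrandLoyalty <- PriorPurchase -> Conversion
Condition 1 (no descendant of BrandLoyalty in the set): FAILS — StoreType is a descendant of BrandLoyalty.
Condition 2 (every backdoor path blocked by {StoreType}):
  P1: open — no interior node is in the conditioning set.
{StoreType} does not satisfy the backdoor criterion.

No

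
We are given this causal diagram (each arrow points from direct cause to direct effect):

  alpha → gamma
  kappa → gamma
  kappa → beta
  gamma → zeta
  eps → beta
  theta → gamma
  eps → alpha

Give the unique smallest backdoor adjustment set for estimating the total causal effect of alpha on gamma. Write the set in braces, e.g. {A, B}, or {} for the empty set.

{}

Variables eligible for adjustment (non-descendants of alpha, excluding alpha and gamma): {beta, eps, kappa, theta}.
Backdoor paths from alpha to gamma:
  P1: alpha <- eps -> beta <- kappa -> gamma
Each backdoor path contains an unconditioned collider, so every path is already blocked with the empty conditioning set:
  P1: blocked at collider beta (neither it nor any descendant is in the conditioning set).
The empty set is therefore the unique smallest valid set.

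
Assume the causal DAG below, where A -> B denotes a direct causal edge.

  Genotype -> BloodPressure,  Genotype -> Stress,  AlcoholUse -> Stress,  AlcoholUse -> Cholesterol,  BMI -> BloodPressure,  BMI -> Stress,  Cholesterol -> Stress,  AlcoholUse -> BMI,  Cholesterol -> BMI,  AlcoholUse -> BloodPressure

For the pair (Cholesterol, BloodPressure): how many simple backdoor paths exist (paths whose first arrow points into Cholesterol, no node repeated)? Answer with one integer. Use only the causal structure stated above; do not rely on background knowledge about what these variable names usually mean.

A backdoor path from Cholesterol to BloodPressure is any simple undirected path whose first edge points into Cholesterol (i.e. leaves Cholesterol via a parent).
Parents of Cholesterol: {AlcoholUse}.
Enumerating:
  P1: Cholesterol <- AlcoholUse -> BMI -> Stress <- Genotype -> BloodPressure
  P2: Cholesterol <- AlcoholUse -> BMI -> BloodPressure
  P3: Cholesterol <- AlcoholUse -> Stress <- BMI -> BloodPressure
  P4: Cholesterol <- AlcoholUse -> Stress <- Genotype -> BloodPressure
  P5: Cholesterol <- AlcoholUse -> BloodPressure
That exhausts the simple backdoor paths. Count: 5.

5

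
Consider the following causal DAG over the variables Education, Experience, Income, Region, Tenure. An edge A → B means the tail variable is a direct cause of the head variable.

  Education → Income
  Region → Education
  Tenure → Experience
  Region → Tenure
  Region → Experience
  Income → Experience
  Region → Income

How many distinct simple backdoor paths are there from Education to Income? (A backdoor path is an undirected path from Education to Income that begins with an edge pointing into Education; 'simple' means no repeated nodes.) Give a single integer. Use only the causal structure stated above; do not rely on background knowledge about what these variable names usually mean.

3

A backdoor path from Education to Income is any simple undirected path whose first edge points into Education (i.e. leaves Education via a parent).
Parents of Education: {Region}.
Enumerating:
  P1: Education <- Region -> Income
  P2: Education <- Region -> Tenure -> Experience <- Income
  P3: Education <- Region -> Experience <- Income
That exhausts the simple backdoor paths. Count: 3.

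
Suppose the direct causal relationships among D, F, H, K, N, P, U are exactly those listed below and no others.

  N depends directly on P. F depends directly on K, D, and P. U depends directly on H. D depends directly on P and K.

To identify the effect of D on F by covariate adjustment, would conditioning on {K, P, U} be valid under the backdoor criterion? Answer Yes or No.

Yes

Backdoor paths from D to F (paths whose first edge points into D):
  P1: D <- P -> F
  P2: D <- K -> F
Condition 1 (no descendant of D in the set): holds — descendants of D are {F}; none are in {K, P, U}.
Condition 2 (every backdoor path blocked by {K, P, U}):
  P1: blocked at fork node P ∈ conditioning set.
  P2: blocked at fork node K ∈ conditioning set.
{K, P, U} satisfies the backdoor criterion.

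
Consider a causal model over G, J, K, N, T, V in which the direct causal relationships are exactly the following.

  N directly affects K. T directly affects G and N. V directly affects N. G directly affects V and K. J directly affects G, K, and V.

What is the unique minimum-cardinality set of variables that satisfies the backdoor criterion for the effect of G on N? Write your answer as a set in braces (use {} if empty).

{J, T}

Variables eligible for adjustment (non-descendants of G, excluding G and N): {J, T}.
Backdoor paths from G to N:
  P1: G <- J -> V -> N
  P2: G <- J -> K <- N
  P3: G <- T -> N
The empty set is not sufficient: P1 (G <- J -> V -> N) has no collider blocking it and no conditioned non-collider, so it is open.
Try {J, T}:
  P1: blocked at fork node J ∈ conditioning set.
  P2: blocked at fork node J ∈ conditioning set.
  P3: blocked at fork node T ∈ conditioning set.
{J, T} contains no descendant of G and blocks every backdoor path.
Every element of {J, T} is needed (dropping J leaves P1 open; dropping T leaves P3 open), so no proper subset is valid.
Among all size-2 subsets of the eligible variables, only {J, T} blocks every backdoor path, so it is the unique smallest valid adjustment set.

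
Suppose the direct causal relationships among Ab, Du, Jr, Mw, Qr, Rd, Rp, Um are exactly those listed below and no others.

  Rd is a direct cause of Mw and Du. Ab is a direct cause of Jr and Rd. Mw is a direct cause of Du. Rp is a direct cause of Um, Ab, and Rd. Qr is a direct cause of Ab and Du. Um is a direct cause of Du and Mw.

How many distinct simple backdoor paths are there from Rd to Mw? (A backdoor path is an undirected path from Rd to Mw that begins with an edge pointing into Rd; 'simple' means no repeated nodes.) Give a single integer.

8

A backdoor path from Rd to Mw is any simple undirected path whose first edge points into Rd (i.e. leaves Rd via a parent).
Parents of Rd: {Ab, Rp}.
Enumerating:
  P1: Rd <- Rp -> Ab <- Qr -> Du <- Um -> Mw
  P2: Rd <- Rp -> Ab <- Qr -> Du <- Mw
  P3: Rd <- Rp -> Um -> Mw
  P4: Rd <- Rp -> Um -> Du <- Mw
  P5: Rd <- Ab <- Qr -> Du <- Um -> Mw
  P6: Rd <- Ab <- Qr -> Du <- Mw
  P7: Rd <- Ab <- Rp -> Um -> Mw
  P8: Rd <- Ab <- Rp -> Um -> Du <- Mw
That exhausts the simple backdoor paths. Count: 8.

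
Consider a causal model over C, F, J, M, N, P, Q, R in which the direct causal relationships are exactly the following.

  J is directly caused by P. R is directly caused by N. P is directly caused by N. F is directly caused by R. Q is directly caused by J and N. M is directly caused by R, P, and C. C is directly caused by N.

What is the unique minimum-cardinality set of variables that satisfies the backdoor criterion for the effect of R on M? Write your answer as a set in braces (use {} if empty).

{N}

Variables eligible for adjustment (non-descendants of R, excluding R and M): {C, J, N, P, Q}.
Backdoor paths from R to M:
  P1: R <- N -> P -> M
  P2: R <- N -> C -> M
  P3: R <- N -> Q <- J <- P -> M
The empty set is not sufficient: P1 (R <- N -> P -> M) has no collider blocking it and no conditioned non-collider, so it is open.
Try {N}:
  P1: blocked at fork node N ∈ conditioning set.
  P2: blocked at fork node N ∈ conditioning set.
  P3: blocked at fork node N ∈ conditioning set.
{N} contains no descendant of R and blocks every backdoor path.
No other singleton works — e.g. {P} leaves P2 open — so {N} is the unique smallest valid adjustment set.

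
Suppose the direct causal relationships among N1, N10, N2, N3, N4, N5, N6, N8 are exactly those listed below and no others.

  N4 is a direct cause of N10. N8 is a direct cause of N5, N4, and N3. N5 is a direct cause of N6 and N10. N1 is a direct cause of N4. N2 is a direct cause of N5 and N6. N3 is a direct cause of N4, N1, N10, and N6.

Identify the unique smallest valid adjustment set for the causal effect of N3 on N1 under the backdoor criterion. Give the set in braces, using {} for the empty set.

Variables eligible for adjustment (non-descendants of N3, excluding N3 and N1): {N2, N5, N8}.
Backdoor paths from N3 to N1:
  P1: N3 <- N8 -> N4 <- N1
  P2: N3 <- N8 -> N5 -> N10 <- N4 <- N1
Each backdoor path contains an unconditioned collider, so every path is already blocked with the empty conditioning set:
  P1: blocked at collider N4 (neither it nor any descendant is in the conditioning set).
  P2: blocked at collider N10 (neither it nor any descendant is in the conditioning set).
The empty set is therefore the unique smallest valid set.

{}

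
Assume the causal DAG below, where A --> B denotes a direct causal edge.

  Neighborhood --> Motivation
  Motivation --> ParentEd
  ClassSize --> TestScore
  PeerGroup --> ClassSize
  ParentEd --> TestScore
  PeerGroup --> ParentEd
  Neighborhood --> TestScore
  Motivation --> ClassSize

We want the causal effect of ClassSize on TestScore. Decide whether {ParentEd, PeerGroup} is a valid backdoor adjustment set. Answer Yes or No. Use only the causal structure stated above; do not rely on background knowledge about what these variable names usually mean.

Backdoor paths from ClassSize to TestScore (paths whose first edge points into ClassSize):
  P1: ClassSize <- PeerGroup -> ParentEd <- Motivation <- Neighborhood -> TestScore
  P2: ClassSize <- PeerGroup -> ParentEd -> TestScore
  P3: ClassSize <- Motivation <- Neighborhood -> TestScore
  P4: ClassSize <- Motivation -> ParentEd -> TestScore
Condition 1 (no descendant of ClassSize in the set): holds — descendants of ClassSize are {TestScore}; none are in {ParentEd, PeerGroup}.
Condition 2 (every backdoor path blocked by {ParentEd, PeerGroup}):
  P1: blocked at fork node PeerGroup ∈ conditioning set.
  P2: blocked at fork node PeerGroup ∈ conditioning set.
  P3: open — no interior node is in the conditioning set.
  P4: blocked at chain node ParentEd ∈ conditioning set.
{ParentEd, PeerGroup} does not satisfy the backdoor criterion.

No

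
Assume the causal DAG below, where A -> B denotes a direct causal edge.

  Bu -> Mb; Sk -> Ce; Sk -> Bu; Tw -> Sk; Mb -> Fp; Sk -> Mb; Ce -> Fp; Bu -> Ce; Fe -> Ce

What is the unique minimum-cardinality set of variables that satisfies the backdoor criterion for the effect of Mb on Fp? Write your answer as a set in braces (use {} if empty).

{Ce}

Variables eligible for adjustment (non-descendants of Mb, excluding Mb and Fp): {Bu, Ce, Fe, Sk, Tw}.
Backdoor paths from Mb to Fp:
  P1: Mb <- Sk -> Bu -> Ce -> Fp
  P2: Mb <- Sk -> Ce -> Fp
  P3: Mb <- Bu <- Sk -> Ce -> Fp
  P4: Mb <- Bu -> Ce -> Fp
The empty set is not sufficient: P1 (Mb <- Sk -> Bu -> Ce -> Fp) has no collider blocking it and no conditioned non-collider, so it is open.
Try {Ce}:
  P1: blocked at chain node Ce ∈ conditioning set.
  P2: blocked at chain node Ce ∈ conditioning set.
  P3: blocked at chain node Ce ∈ conditioning set.
  P4: blocked at chain node Ce ∈ conditioning set.
{Ce} contains no descendant of Mb and blocks every backdoor path.
No other singleton works — e.g. {Tw} leaves P1 open — so {Ce} is the unique smallest valid adjustment set.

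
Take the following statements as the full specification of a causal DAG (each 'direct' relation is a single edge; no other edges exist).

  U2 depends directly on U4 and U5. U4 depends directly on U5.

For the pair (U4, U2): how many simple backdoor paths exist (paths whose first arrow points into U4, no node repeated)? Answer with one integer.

1

A backdoor path from U4 to U2 is any simple undirected path whose first edge points into U4 (i.e. leaves U4 via a parent).
Parents of U4: {U5}.
Enumerating:
  P1: U4 <- U5 -> U2
That exhausts the simple backdoor paths. Count: 1.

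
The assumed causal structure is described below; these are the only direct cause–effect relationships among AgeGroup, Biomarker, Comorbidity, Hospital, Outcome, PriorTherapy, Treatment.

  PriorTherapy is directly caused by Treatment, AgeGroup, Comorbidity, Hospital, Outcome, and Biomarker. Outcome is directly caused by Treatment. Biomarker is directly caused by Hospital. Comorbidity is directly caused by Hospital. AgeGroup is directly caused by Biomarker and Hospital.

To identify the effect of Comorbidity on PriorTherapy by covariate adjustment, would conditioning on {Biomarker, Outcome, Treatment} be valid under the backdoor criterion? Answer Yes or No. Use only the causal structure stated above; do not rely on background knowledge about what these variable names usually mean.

Backdoor paths from Comorbidity to PriorTherapy (paths whose first edge points into Comorbidity):
  P1: Comorbidity <- Hospital -> Biomarker -> AgeGroup -> PriorTherapy
  P2: Comorbidity <- Hospital -> Biomarker -> PriorTherapy
  P3: Comorbidity <- Hospital -> AgeGroup <- Biomarker -> PriorTherapy
  P4: Comorbidity <- Hospital -> AgeGroup -> PriorTherapy
  P5: Comorbidity <- Hospital -> PriorTherapy
Condition 1 (no descendant of Comorbidity in the set): holds — descendants of Comorbidity are {PriorTherapy}; none are in {Biomarker, Outcome, Treatment}.
Condition 2 (every backdoor path blocked by {Biomarker, Outcome, Treatment}):
  P1: blocked at chain node Biomarker ∈ conditioning set.
  P2: blocked at chain node Biomarker ∈ conditioning set.
  P3: blocked at collider AgeGroup (neither it nor any descendant is in the conditioning set).
  P4: open — no interior node is in the conditioning set.
  P5: open — no interior node is in the conditioning set.
{Biomarker, Outcome, Treatment} does not satisfy the backdoor criterion.

No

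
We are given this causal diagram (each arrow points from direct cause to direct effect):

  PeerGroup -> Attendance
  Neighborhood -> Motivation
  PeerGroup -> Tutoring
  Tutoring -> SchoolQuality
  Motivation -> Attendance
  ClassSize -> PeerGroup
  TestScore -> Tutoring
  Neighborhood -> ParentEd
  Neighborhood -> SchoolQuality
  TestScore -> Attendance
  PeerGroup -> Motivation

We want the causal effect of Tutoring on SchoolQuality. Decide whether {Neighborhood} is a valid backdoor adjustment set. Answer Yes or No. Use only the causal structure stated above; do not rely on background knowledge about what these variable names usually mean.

Yes

Backdoor paths from Tutoring to SchoolQuality (paths whose first edge points into Tutoring):
  P1: Tutoring <- TestScore -> Attendance <- PeerGroup -> Motivation <- Neighborhood -> SchoolQuality
  P2: Tutoring <- TestScore -> Attendance <- Motivation <- Neighborhood -> SchoolQuality
  P3: Tutoring <- PeerGroup -> Motivation <- Neighborhood -> SchoolQuality
  P4: Tutoring <- PeerGroup -> Attendance <- Motivation <- Neighborhood -> SchoolQuality
Condition 1 (no descendant of Tutoring in the set): holds — descendants of Tutoring are {SchoolQuality}; none are in {Neighborhood}.
Condition 2 (every backdoor path blocked by {Neighborhood}):
  P1: blocked at collider Attendance (neither it nor any descendant is in the conditioning set).
  P2: blocked at collider Attendance (neither it nor any descendant is in the conditioning set).
  P3: blocked at collider Motivation (neither it nor any descendant is in the conditioning set).
  P4: blocked at collider Attendance (neither it nor any descendant is in the conditioning set).
{Neighborhood} satisfies the backdoor criterion.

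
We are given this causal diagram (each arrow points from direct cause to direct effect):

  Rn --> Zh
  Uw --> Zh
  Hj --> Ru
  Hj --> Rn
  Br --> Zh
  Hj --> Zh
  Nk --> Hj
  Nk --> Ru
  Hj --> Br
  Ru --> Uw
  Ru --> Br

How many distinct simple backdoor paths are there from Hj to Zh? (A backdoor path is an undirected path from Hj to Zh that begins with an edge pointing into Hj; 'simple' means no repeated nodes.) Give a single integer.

A backdoor path from Hj to Zh is any simple undirected path whose first edge points into Hj (i.e. leaves Hj via a parent).
Parents of Hj: {Nk}.
Enumerating:
  P1: Hj <- Nk -> Ru -> Br -> Zh
  P2: Hj <- Nk -> Ru -> Uw -> Zh
That exhausts the simple backdoor paths. Count: 2.

2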